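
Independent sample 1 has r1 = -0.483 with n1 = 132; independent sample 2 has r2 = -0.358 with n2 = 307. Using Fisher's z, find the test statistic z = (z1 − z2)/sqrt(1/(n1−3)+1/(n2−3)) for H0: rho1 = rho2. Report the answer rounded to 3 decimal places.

-1.449

Fisher z-transforms: z1 = atanh(-0.483) = -0.526890, z2 = atanh(-0.358) = -0.374590; difference d = -0.152300
Var(d) = 1/129 + 1/304 = 0.0077519 + 0.0032895 = 0.0110414
z = d/√Var(d) = -0.152300 / √0.0110414 = -0.152300 / 0.105078 = -1.449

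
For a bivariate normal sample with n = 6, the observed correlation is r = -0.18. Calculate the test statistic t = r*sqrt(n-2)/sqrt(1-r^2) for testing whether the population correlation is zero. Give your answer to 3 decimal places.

-0.366

t = r·√(n−2) / √(1−r²) with r = -0.18, n = 6
  = -0.18·√4 / √(1 − 0.0324)
  = -0.18·2.000000 / 0.983667
  = -0.360000 / 0.983667 = -0.366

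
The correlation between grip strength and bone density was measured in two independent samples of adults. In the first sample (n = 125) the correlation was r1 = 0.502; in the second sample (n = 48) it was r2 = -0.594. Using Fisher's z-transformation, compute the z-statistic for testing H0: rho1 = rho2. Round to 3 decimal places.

7.086

z1 = atanh(0.502) = 0.551976,  z2 = atanh(-0.594) = -0.683824
SE = √(1/(n1−3) + 1/(n2−3)) = √(1/122 + 1/45) = √(0.0081967 + 0.0222222) = √0.0304189 = 0.174410
z = (z1 − z2)/SE = (0.551976 − (-0.683824)) / 0.174410 = 1.235800 / 0.174410 = 7.086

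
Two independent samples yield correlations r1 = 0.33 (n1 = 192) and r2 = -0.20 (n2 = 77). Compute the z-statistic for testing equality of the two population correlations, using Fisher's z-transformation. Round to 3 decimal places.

Fisher z-transforms: z1 = atanh(0.33) = 0.342828, z2 = atanh(-0.20) = -0.202733; difference d = 0.545561
Var(d) = 1/189 + 1/74 = 0.0052910 + 0.0135135 = 0.0188045
z = d/√Var(d) = 0.545561 / √0.0188045 = 0.545561 / 0.137130 = 3.978

3.978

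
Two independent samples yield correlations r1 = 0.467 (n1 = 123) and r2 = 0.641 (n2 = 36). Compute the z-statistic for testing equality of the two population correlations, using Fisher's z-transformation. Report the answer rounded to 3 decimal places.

-1.290

Fisher z-transforms: z1 = atanh(0.467) = 0.506227, z2 = atanh(0.641) = 0.759869; difference d = -0.253642
Var(d) = 1/120 + 1/33 = 0.0083333 + 0.0303030 = 0.0386363
z = d/√Var(d) = -0.253642 / √0.0386363 = -0.253642 / 0.196561 = -1.290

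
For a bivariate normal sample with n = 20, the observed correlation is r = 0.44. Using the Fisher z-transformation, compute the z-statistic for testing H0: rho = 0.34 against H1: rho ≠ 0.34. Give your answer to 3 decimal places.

0.487

Fisher z: atanh(0.44) = 0.472231, atanh(0.34) = 0.354093
z = (z_r − z_0)·√(n−3) = (0.472231 − 0.354093)·√17 = 0.118138 · 4.123106 = 0.487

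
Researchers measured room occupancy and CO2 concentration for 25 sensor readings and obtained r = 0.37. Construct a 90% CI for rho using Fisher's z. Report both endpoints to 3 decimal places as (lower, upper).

Fisher z: z_r = atanh(r) = ½·ln((1+0.37)/(1−0.37)) = 0.388423
SE(z) = 1/√(n−3) = 1/√22 = 0.213201
90% ⇒ z* = 1.645; margin = 1.645·0.213201 = 0.350716
CI on z-scale: (0.037707, 0.739139)
Back-transform: tanh(0.037707) = 0.037689, tanh(0.739139) = 0.628625

(0.038, 0.629)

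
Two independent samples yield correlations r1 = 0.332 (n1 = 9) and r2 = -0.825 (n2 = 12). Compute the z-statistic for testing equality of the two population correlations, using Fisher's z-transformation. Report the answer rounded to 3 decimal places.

2.879

z1 = atanh(0.332) = 0.345074,  z2 = atanh(-0.825) = -1.172275
SE = √(1/(n1−3) + 1/(n2−3)) = √(1/6 + 1/9) = √(0.1666667 + 0.1111111) = √0.2777778 = 0.527046
z = (z1 − z2)/SE = (0.345074 − (-1.172275)) / 0.527046 = 1.517349 / 0.527046 = 2.879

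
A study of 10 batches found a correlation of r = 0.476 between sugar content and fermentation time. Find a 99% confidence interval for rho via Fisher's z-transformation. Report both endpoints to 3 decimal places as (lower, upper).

(-0.427, 0.904)

Fisher z: z_r = atanh(r) = ½·ln((1+0.476)/(1−0.476)) = 0.517800
SE(z) = 1/√(n−3) = 1/√7 = 0.377964
99% ⇒ z* = 2.576; margin = 2.576·0.377964 = 0.973635
CI on z-scale: (-0.455835, 1.491435)
Back-transform: tanh(-0.455835) = -0.426684, tanh(1.491435) = 0.903588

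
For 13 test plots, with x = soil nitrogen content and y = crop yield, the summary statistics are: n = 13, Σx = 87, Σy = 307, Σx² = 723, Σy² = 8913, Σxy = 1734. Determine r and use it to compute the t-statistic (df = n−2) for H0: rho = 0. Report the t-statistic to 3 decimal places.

-2.933

S_xy = nΣxy − ΣxΣy = 13·1734 − 87·307 = 22542 − 26709 = -4167
S_xx = nΣx² − (Σx)² = 13·723 − 87² = 9399 − 7569 = 1830
S_yy = nΣy² − (Σy)² = 13·8913 − 307² = 115869 − 94249 = 21620
r = S_xy / √(S_xx·S_yy) = -4167 / √(1830·21620) = -4167 / √39564600 = -4167 / 6290.0397 = -0.6625
t = r·√(n−2)/√(1−r²) = -0.6625·√11 / √(1−0.438906) = -2.197264 / 0.749062 = -2.933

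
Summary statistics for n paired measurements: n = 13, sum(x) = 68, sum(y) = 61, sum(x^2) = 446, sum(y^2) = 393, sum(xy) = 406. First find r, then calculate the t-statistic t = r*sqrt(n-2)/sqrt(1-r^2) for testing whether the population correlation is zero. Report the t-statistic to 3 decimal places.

S_xy = nΣxy − ΣxΣy = 13·406 − 68·61 = 5278 − 4148 = 1130
S_xx = nΣx² − (Σx)² = 13·446 − 68² = 5798 − 4624 = 1174
S_yy = nΣy² − (Σy)² = 13·393 − 61² = 5109 − 3721 = 1388
r = S_xy / √(S_xx·S_yy) = 1130 / √(1174·1388) = 1130 / √1629512 = 1130 / 1276.5234 = 0.8852
t = r·√(n−2)/√(1−r²) = 0.8852·√11 / √(1−0.783579) = 2.935876 / 0.465211 = 6.311

6.311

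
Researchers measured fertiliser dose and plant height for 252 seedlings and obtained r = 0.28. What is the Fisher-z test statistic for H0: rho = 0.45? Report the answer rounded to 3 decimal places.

-3.109

Fisher z: atanh(0.28) = 0.287682, atanh(0.45) = 0.484700
z = (z_r − z_0)·√(n−3) = (0.287682 − 0.484700)·√249 = -0.197018 · 15.779734 = -3.109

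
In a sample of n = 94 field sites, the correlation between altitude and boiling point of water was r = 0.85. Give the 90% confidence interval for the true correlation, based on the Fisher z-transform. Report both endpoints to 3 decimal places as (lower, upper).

(0.795, 0.891)

z_r = atanh(0.85) = 1.256153;  SE = 1/√(n−3) = 1/√91 = 0.104828
z-limits: 1.256153 ± 1.645·0.104828 = 1.256153 ± 0.172442 = [1.083711, 1.428595]
ρ-limits: (tanh 1.083711, tanh 1.428595) = (0.795, 0.891)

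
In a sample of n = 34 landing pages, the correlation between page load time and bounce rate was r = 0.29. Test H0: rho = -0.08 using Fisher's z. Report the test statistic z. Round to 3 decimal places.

2.109

Fisher z: atanh(0.29) = 0.298566, atanh(-0.08) = -0.080171
z = (z_r − z_0)·√(n−3) = (0.298566 − (-0.080171))·√31 = 0.378737 · 5.567764 = 2.109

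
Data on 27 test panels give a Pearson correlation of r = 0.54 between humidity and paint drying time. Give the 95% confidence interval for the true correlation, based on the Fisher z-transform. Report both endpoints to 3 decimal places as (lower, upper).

z_r = atanh(0.54) = 0.604156;  SE = 1/√(n−3) = 1/√24 = 0.204124
z-limits: 0.604156 ± 1.960·0.204124 = 0.604156 ± 0.400083 = [0.204073, 1.004239]
ρ-limits: (tanh 0.204073, tanh 1.004239) = (0.201, 0.763)

(0.201, 0.763)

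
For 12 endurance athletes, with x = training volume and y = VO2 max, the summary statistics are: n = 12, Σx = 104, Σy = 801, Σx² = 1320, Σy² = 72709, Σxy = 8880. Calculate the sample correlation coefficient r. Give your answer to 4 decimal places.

0.6828

Numerator: nΣxy − (Σx)(Σy) = 12·8880 − (104)(801) = 23256
Denominator: √[(nΣx²−(Σx)²)(nΣy²−(Σy)²)]
  nΣx²−(Σx)² = 12·1320 − 10816 = 5024;  nΣy²−(Σy)² = 12·72709 − 641601 = 230907
  √(5024·230907) = √1160076768 = 34059.8997
r = 23256 / 34059.8997 = 0.6828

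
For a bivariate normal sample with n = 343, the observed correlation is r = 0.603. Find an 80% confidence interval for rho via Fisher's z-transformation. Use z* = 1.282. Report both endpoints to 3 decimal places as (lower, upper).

z_r = atanh(0.603) = 0.697848;  SE = 1/√(n−3) = 1/√340 = 0.054233
z-limits: 0.697848 ± 1.282·0.054233 = 0.697848 ± 0.069527 = [0.628321, 0.767375]
ρ-limits: (tanh 0.628321, tanh 0.767375) = (0.557, 0.645)

(0.557, 0.645)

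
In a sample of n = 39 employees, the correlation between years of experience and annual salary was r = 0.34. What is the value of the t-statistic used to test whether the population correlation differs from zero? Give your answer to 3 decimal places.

2.199

t = r·√(n−2) / √(1−r²) with r = 0.34, n = 39
  = 0.34·√37 / √(1 − 0.1156)
  = 0.34·6.082763 / 0.940425
  = 2.068139 / 0.940425 = 2.199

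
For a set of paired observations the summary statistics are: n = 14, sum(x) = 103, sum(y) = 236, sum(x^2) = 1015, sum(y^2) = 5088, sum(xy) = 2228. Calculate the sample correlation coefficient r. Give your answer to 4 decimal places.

0.9204

Numerator: nΣxy − (Σx)(Σy) = 14·2228 − (103)(236) = 6884
Denominator: √[(nΣx²−(Σx)²)(nΣy²−(Σy)²)]
  nΣx²−(Σx)² = 14·1015 − 10609 = 3601;  nΣy²−(Σy)² = 14·5088 − 55696 = 15536
  √(3601·15536) = √55945136 = 7479.6481
r = 6884 / 7479.6481 = 0.9204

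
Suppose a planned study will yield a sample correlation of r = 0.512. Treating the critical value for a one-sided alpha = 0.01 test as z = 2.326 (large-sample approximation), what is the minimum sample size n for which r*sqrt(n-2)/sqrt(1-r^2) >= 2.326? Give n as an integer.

r√(n−2)/√(1−r²) ≥ 2.326  ⇔  n−2 ≥ (2.326)²·(1−r²)/r²
(1−r²)/r² = (1−0.262144)/0.262144 = 2.8147
n ≥ 2 + 5.410276·2.8147 = 2 + 15.2283 = 17.2283
⌈17.2283⌉ = 18

18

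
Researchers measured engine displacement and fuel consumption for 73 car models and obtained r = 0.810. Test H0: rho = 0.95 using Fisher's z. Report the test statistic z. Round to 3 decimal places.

-5.896

Fisher z: atanh(0.810) = 1.127029, atanh(0.95) = 1.831781
z = (z_r − z_0)·√(n−3) = (1.127029 − 1.831781)·√70 = -0.704752 · 8.366600 = -5.896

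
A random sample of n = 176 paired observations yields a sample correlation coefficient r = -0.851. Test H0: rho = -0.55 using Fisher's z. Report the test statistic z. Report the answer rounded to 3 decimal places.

-8.436

Fisher z: atanh(-0.851) = -1.259768, atanh(-0.55) = -0.618381
z = (z_r − z_0)·√(n−3) = (-1.259768 − (-0.618381))·√173 = -0.641387 · 13.152946 = -8.436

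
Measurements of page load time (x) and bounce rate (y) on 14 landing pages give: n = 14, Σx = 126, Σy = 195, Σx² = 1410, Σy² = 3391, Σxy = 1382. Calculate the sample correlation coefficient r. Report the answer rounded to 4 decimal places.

S_xy = nΣxy − ΣxΣy = 14·1382 − 126·195 = 19348 − 24570 = -5222
S_xx = nΣx² − (Σx)² = 14·1410 − 126² = 19740 − 15876 = 3864
S_yy = nΣy² − (Σy)² = 14·3391 − 195² = 47474 − 38025 = 9449
r = S_xy / √(S_xx·S_yy) = -5222 / √(3864·9449) = -5222 / √36510936 = -5222 / 6042.4280 = -0.8642

-0.8642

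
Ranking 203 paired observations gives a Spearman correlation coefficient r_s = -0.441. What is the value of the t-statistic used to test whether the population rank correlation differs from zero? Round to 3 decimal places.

-6.966

t = r_s·√(n−2) / √(1−r_s²) with r_s = -0.441, n = 203
  = -0.441·√201 / √(1 − 0.194481)
  = -0.441·14.177447 / 0.897507
  = -6.252254 / 0.897507 = -6.966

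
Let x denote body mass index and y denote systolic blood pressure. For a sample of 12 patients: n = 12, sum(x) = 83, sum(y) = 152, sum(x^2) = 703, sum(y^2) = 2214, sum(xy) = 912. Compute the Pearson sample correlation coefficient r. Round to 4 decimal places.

-0.7223

S_xy = nΣxy − ΣxΣy = 12·912 − 83·152 = 10944 − 12616 = -1672
S_xx = nΣx² − (Σx)² = 12·703 − 83² = 8436 − 6889 = 1547
S_yy = nΣy² − (Σy)² = 12·2214 − 152² = 26568 − 23104 = 3464
r = S_xy / √(S_xx·S_yy) = -1672 / √(1547·3464) = -1672 / √5358808 = -1672 / 2314.9099 = -0.7223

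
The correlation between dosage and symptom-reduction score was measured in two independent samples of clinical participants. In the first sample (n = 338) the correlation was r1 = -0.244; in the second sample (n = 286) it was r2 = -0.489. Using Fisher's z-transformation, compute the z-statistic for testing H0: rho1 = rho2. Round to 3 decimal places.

3.539

Fisher z-transforms: z1 = atanh(-0.244) = -0.249023, z2 = atanh(-0.489) = -0.534745; difference d = 0.285722
Var(d) = 1/335 + 1/283 = 0.0029851 + 0.0035336 = 0.0065187
z = d/√Var(d) = 0.285722 / √0.0065187 = 0.285722 / 0.080738 = 3.539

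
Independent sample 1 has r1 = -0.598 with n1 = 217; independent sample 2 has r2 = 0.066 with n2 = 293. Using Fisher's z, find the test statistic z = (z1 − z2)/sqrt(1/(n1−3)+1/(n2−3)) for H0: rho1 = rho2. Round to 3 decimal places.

z1 = atanh(-0.598) = -0.690028,  z2 = atanh(0.066) = 0.066096
SE = √(1/(n1−3) + 1/(n2−3)) = √(1/214 + 1/290) = √(0.0046729 + 0.0034483) = √0.0081212 = 0.090118
z = (z1 − z2)/SE = (-0.690028 − 0.066096) / 0.090118 = -0.756124 / 0.090118 = -8.390

-8.390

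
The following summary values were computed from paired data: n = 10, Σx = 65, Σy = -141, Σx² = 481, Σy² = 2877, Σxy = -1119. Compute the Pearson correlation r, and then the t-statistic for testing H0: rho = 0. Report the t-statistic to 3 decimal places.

Numerator: nΣxy − (Σx)(Σy) = 10·(-1119) − (65)(-141) = -2025
Denominator: √[(nΣx²−(Σx)²)(nΣy²−(Σy)²)]
  nΣx²−(Σx)² = 10·481 − 4225 = 585;  nΣy²−(Σy)² = 10·2877 − 19881 = 8889
  √(585·8889) = √5200065 = 2280.3651
r = -2025 / 2280.3651 = -0.8880
t = r·√(n−2)/√(1−r²) = -0.8880·√8 / √(1−0.788544) = -2.511643 / 0.459843 = -5.462

-5.462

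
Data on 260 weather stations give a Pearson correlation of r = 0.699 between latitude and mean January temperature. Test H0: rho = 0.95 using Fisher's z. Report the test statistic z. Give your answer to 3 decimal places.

z_r = atanh(0.699) = 0.865342,  z_0 = atanh(0.95) = 1.831781
SE = 1/√(n−3) = 1/√257 = 0.062378
z = (z_r − z_0)/SE = (0.865342 − 1.831781) / 0.062378 = -0.966439 / 0.062378 = -15.493

-15.493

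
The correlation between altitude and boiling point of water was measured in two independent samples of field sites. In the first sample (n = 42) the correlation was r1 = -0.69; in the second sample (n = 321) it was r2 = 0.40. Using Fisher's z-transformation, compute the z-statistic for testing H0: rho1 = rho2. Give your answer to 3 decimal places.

Fisher z-transforms: z1 = atanh(-0.69) = -0.847956, z2 = atanh(0.40) = 0.423649; difference d = -1.271605
Var(d) = 1/39 + 1/318 = 0.0256410 + 0.0031447 = 0.0287857
z = d/√Var(d) = -1.271605 / √0.0287857 = -1.271605 / 0.169663 = -7.495

-7.495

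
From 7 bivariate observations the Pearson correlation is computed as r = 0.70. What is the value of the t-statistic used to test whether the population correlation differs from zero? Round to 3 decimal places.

2.192

1 − r² = 1 − 0.4900 = 0.5100;  √(1−r²) = 0.714143
√(n−2) = √5 = 2.236068
t = r·√(n−2)/√(1−r²) = 0.70 · 2.236068 / 0.714143 = 2.192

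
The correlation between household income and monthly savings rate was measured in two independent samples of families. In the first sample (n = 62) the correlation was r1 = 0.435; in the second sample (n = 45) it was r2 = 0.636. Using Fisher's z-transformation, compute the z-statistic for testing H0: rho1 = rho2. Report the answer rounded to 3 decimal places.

-1.414

z1 = atanh(0.435) = 0.466047,  z2 = atanh(0.636) = 0.751428
SE = √(1/(n1−3) + 1/(n2−3)) = √(1/59 + 1/42) = √(0.0169492 + 0.0238095) = √0.0407587 = 0.201888
z = (z1 − z2)/SE = (0.466047 − 0.751428) / 0.201888 = -0.285381 / 0.201888 = -1.414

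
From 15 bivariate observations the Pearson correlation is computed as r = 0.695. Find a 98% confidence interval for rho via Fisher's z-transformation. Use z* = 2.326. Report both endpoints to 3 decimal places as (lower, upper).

z_r = atanh(0.695) = 0.857563;  SE = 1/√(n−3) = 1/√12 = 0.288675
z-limits: 0.857563 ± 2.326·0.288675 = 0.857563 ± 0.671458 = [0.186105, 1.529021]
ρ-limits: (tanh 0.186105, tanh 1.529021) = (0.184, 0.910)

(0.184, 0.910)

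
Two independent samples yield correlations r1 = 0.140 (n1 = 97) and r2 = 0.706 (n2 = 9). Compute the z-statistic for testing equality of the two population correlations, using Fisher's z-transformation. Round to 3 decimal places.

-1.753

z1 = atanh(0.140) = 0.140926,  z2 = atanh(0.706) = 0.879163
SE = √(1/(n1−3) + 1/(n2−3)) = √(1/94 + 1/6) = √(0.0106383 + 0.1666667) = √0.1773050 = 0.421076
z = (z1 − z2)/SE = (0.140926 − 0.879163) / 0.421076 = -0.738237 / 0.421076 = -1.753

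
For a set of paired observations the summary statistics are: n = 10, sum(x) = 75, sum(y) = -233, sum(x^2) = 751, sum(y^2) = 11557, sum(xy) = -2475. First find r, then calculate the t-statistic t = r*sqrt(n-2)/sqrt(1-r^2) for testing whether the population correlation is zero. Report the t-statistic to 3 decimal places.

-2.601

Numerator: nΣxy − (Σx)(Σy) = 10·(-2475) − (75)(-233) = -7275
Denominator: √[(nΣx²−(Σx)²)(nΣy²−(Σy)²)]
  nΣx²−(Σx)² = 10·751 − 5625 = 1885;  nΣy²−(Σy)² = 10·11557 − 54289 = 61281
  √(1885·61281) = √115514685 = 10747.7758
r = -7275 / 10747.7758 = -0.6769
t = r·√(n−2)/√(1−r²) = -0.6769·√8 / √(1−0.458194) = -1.914562 / 0.736075 = -2.601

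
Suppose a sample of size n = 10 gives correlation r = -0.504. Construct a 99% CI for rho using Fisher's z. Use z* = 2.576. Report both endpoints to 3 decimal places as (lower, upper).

(-0.910, 0.396)

z_r = atanh(-0.504) = -0.554654;  SE = 1/√(n−3) = 1/√7 = 0.377964
z-limits: -0.554654 ± 2.576·0.377964 = -0.554654 ± 0.973635 = [-1.528289, 0.418981]
ρ-limits: (tanh -1.528289, tanh 0.418981) = (-0.910, 0.396)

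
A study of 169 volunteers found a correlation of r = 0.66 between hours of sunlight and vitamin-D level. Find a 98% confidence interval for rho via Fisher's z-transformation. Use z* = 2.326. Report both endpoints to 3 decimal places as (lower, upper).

(0.546, 0.750)

Fisher z: z_r = atanh(r) = ½·ln((1+0.66)/(1−0.66)) = 0.792814
SE(z) = 1/√(n−3) = 1/√166 = 0.077615
98% ⇒ z* = 2.326; margin = 2.326·0.077615 = 0.180532
CI on z-scale: (0.612282, 0.973346)
Back-transform: tanh(0.612282) = 0.545731, tanh(0.973346) = 0.750171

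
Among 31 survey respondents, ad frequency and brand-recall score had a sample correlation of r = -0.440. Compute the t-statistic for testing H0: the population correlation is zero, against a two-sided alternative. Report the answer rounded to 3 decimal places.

t = r·√(n−2) / √(1−r²) with r = -0.440, n = 31
  = -0.440·√29 / √(1 − 0.193600)
  = -0.440·5.385165 / 0.897998
  = -2.369473 / 0.897998 = -2.639

-2.639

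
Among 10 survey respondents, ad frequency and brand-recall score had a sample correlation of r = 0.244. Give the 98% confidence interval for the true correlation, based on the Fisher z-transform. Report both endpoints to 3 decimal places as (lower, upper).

z_r = atanh(0.244) = 0.249023;  SE = 1/√(n−3) = 1/√7 = 0.377964
z-limits: 0.249023 ± 2.326·0.377964 = 0.249023 ± 0.879144 = [-0.630121, 1.128167]
ρ-limits: (tanh -0.630121, tanh 1.128167) = (-0.558, 0.810)

(-0.558, 0.810)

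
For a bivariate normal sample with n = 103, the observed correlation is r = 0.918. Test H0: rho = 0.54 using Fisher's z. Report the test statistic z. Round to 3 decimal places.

Fisher z: atanh(0.918) = 1.576160, atanh(0.54) = 0.604156
z = (z_r − z_0)·√(n−3) = (1.576160 − 0.604156)·√100 = 0.972004 · 10.000000 = 9.720

9.720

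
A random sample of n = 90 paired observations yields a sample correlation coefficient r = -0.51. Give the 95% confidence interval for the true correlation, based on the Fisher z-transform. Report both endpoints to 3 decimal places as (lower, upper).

z_r = atanh(-0.51) = -0.562730;  SE = 1/√(n−3) = 1/√87 = 0.107211
z-limits: -0.562730 ± 1.960·0.107211 = -0.562730 ± 0.210134 = [-0.772864, -0.352596]
ρ-limits: (tanh -0.772864, tanh -0.352596) = (-0.649, -0.339)

(-0.649, -0.339)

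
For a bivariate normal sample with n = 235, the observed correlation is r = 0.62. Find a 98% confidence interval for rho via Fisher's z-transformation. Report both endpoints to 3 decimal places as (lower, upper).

(0.517, 0.705)

z_r = atanh(0.62) = 0.725005;  SE = 1/√(n−3) = 1/√232 = 0.065653
z-limits: 0.725005 ± 2.326·0.065653 = 0.725005 ± 0.152709 = [0.572296, 0.877714]
ρ-limits: (tanh 0.572296, tanh 0.877714) = (0.517, 0.705)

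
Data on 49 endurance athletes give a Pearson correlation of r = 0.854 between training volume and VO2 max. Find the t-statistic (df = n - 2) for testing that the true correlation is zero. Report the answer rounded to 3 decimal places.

11.253

1 − r² = 1 − 0.729316 = 0.270684;  √(1−r²) = 0.520273
√(n−2) = √47 = 6.855655
t = r·√(n−2)/√(1−r²) = 0.854 · 6.855655 / 0.520273 = 11.253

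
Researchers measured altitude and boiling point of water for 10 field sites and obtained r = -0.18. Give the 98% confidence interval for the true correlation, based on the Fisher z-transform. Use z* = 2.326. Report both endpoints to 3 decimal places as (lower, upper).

Fisher z: z_r = atanh(r) = ½·ln((1+(-0.18))/(1−(-0.18))) = -0.181983
SE(z) = 1/√(n−3) = 1/√7 = 0.377964
98% ⇒ z* = 2.326; margin = 2.326·0.377964 = 0.879144
CI on z-scale: (-1.061127, 0.697161)
Back-transform: tanh(-1.061127) = -0.786095, tanh(0.697161) = 0.602563

(-0.786, 0.603)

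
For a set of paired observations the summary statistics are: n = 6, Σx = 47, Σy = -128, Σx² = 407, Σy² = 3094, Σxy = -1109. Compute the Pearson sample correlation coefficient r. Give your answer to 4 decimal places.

S_xy = nΣxy − ΣxΣy = 6·(-1109) − 47·(-128) = -6654 − (-6016) = -638
S_xx = nΣx² − (Σx)² = 6·407 − 47² = 2442 − 2209 = 233
S_yy = nΣy² − (Σy)² = 6·3094 − (-128)² = 18564 − 16384 = 2180
r = S_xy / √(S_xx·S_yy) = -638 / √(233·2180) = -638 / √507940 = -638 / 712.6991 = -0.8952

-0.8952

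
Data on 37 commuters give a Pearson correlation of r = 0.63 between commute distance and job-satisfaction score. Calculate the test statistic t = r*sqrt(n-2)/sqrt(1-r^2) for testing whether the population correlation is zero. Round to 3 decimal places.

4.799

t = r·√(n−2) / √(1−r²) with r = 0.63, n = 37
  = 0.63·√35 / √(1 − 0.3969)
  = 0.63·5.916080 / 0.776595
  = 3.727130 / 0.776595 = 4.799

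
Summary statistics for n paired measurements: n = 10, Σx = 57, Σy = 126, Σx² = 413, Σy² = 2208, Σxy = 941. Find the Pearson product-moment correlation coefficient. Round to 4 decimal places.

0.9530

Numerator: nΣxy − (Σx)(Σy) = 10·941 − (57)(126) = 2228
Denominator: √[(nΣx²−(Σx)²)(nΣy²−(Σy)²)]
  nΣx²−(Σx)² = 10·413 − 3249 = 881;  nΣy²−(Σy)² = 10·2208 − 15876 = 6204
  √(881·6204) = √5465724 = 2337.8888
r = 2228 / 2337.8888 = 0.9530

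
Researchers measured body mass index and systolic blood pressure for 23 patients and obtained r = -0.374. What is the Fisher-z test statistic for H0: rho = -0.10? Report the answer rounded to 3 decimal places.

z_r = atanh(-0.374) = -0.393066,  z_0 = atanh(-0.10) = -0.100335
SE = 1/√(n−3) = 1/√20 = 0.223607
z = (z_r − z_0)/SE = (-0.393066 − (-0.100335)) / 0.223607 = -0.292731 / 0.223607 = -1.309

-1.309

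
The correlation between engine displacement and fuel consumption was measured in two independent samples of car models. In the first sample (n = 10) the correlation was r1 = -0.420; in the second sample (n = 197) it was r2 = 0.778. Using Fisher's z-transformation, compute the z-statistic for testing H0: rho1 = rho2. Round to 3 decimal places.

z1 = atanh(-0.420) = -0.447692,  z2 = atanh(0.778) = 1.040284
SE = √(1/(n1−3) + 1/(n2−3)) = √(1/7 + 1/194) = √(0.1428571 + 0.0051546) = √0.1480117 = 0.384723
z = (z1 − z2)/SE = (-0.447692 − 1.040284) / 0.384723 = -1.487976 / 0.384723 = -3.868

-3.868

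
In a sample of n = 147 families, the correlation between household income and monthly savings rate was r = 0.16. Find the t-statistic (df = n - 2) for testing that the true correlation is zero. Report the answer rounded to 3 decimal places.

1.952

1 − r² = 1 − 0.0256 = 0.9744;  √(1−r²) = 0.987117
√(n−2) = √145 = 12.041595
t = r·√(n−2)/√(1−r²) = 0.16 · 12.041595 / 0.987117 = 1.952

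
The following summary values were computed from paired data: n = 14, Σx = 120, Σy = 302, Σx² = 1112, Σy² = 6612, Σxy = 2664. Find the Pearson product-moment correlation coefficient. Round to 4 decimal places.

Numerator: nΣxy − (Σx)(Σy) = 14·2664 − (120)(302) = 1056
Denominator: √[(nΣx²−(Σx)²)(nΣy²−(Σy)²)]
  nΣx²−(Σx)² = 14·1112 − 14400 = 1168;  nΣy²−(Σy)² = 14·6612 − 91204 = 1364
  √(1168·1364) = √1593152 = 1262.2013
r = 1056 / 1262.2013 = 0.8366

0.8366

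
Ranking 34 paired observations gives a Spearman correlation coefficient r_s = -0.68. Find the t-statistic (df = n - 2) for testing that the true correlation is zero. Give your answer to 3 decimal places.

1 − r_s² = 1 − 0.4624 = 0.5376;  √(1−r_s²) = 0.733212
√(n−2) = √32 = 5.656854
t = r_s·√(n−2)/√(1−r_s²) = -0.68 · 5.656854 / 0.733212 = -5.246

-5.246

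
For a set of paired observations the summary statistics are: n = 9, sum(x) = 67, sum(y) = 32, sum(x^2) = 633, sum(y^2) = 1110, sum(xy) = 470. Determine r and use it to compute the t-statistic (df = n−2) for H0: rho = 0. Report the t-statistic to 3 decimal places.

Numerator: nΣxy − (Σx)(Σy) = 9·470 − (67)(32) = 2086
Denominator: √[(nΣx²−(Σx)²)(nΣy²−(Σy)²)]
  nΣx²−(Σx)² = 9·633 − 4489 = 1208;  nΣy²−(Σy)² = 9·1110 − 1024 = 8966
  √(1208·8966) = √10830928 = 3291.0375
r = 2086 / 3291.0375 = 0.6338
t = r·√(n−2)/√(1−r²) = 0.6338·√7 / √(1−0.401702) = 1.676877 / 0.773497 = 2.168

2.168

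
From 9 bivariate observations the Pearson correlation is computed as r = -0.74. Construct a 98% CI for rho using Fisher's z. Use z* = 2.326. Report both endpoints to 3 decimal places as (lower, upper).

z_r = atanh(-0.74) = -0.950479;  SE = 1/√(n−3) = 1/√6 = 0.408248
z-limits: -0.950479 ± 2.326·0.408248 = -0.950479 ± 0.949585 = [-1.900064, -0.000894]
ρ-limits: (tanh -1.900064, tanh -0.000894) = (-0.956, -0.001)

(-0.956, -0.001)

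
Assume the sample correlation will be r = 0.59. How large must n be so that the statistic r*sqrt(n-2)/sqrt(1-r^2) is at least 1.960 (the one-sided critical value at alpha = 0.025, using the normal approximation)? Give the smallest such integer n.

10

r√(n−2)/√(1−r²) ≥ 1.960  ⇔  n−2 ≥ (1.960)²·(1−r²)/r²
(1−r²)/r² = (1−0.3481)/0.3481 = 1.8727
n ≥ 2 + 3.8416·1.8727 = 2 + 7.1942 = 9.1942
⌈9.1942⌉ = 10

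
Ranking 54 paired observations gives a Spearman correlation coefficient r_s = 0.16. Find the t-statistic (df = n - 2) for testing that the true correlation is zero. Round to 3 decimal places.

1.169

t = r_s·√(n−2) / √(1−r_s²) with r_s = 0.16, n = 54
  = 0.16·√52 / √(1 − 0.0256)
  = 0.16·7.211103 / 0.987117
  = 1.153776 / 0.987117 = 1.169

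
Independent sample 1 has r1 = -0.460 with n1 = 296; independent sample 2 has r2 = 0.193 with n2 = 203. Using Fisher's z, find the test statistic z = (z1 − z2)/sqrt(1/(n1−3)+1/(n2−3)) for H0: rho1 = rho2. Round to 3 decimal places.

Fisher z-transforms: z1 = atanh(-0.460) = -0.497311, z2 = atanh(0.193) = 0.195451; difference d = -0.692762
Var(d) = 1/293 + 1/200 = 0.0034130 + 0.0050000 = 0.0084130
z = d/√Var(d) = -0.692762 / √0.0084130 = -0.692762 / 0.091722 = -7.553

-7.553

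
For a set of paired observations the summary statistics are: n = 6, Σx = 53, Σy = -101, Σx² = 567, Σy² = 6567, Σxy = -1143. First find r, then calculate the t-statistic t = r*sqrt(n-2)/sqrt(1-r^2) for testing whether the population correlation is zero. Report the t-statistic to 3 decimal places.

-0.776

S_xy = nΣxy − ΣxΣy = 6·(-1143) − 53·(-101) = -6858 − (-5353) = -1505
S_xx = nΣx² − (Σx)² = 6·567 − 53² = 3402 − 2809 = 593
S_yy = nΣy² − (Σy)² = 6·6567 − (-101)² = 39402 − 10201 = 29201
r = S_xy / √(S_xx·S_yy) = -1505 / √(593·29201) = -1505 / √17316193 = -1505 / 4161.2730 = -0.3617
t = r·√(n−2)/√(1−r²) = -0.3617·√4 / √(1−0.130827) = -0.723400 / 0.932294 = -0.776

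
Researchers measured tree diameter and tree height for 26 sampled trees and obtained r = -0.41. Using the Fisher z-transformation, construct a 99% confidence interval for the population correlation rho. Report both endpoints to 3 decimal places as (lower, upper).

Fisher z: z_r = atanh(r) = ½·ln((1+(-0.41))/(1−(-0.41))) = -0.435611
SE(z) = 1/√(n−3) = 1/√23 = 0.208514
99% ⇒ z* = 2.576; margin = 2.576·0.208514 = 0.537132
CI on z-scale: (-0.972743, 0.101521)
Back-transform: tanh(-0.972743) = -0.749907, tanh(0.101521) = 0.101174

(-0.750, 0.101)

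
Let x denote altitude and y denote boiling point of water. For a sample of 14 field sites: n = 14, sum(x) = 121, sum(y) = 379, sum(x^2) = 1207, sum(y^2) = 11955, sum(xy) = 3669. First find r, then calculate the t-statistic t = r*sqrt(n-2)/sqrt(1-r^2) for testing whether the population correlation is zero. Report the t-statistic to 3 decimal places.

S_xy = nΣxy − ΣxΣy = 14·3669 − 121·379 = 51366 − 45859 = 5507
S_xx = nΣx² − (Σx)² = 14·1207 − 121² = 16898 − 14641 = 2257
S_yy = nΣy² − (Σy)² = 14·11955 − 379² = 167370 − 143641 = 23729
r = S_xy / √(S_xx·S_yy) = 5507 / √(2257·23729) = 5507 / √53556353 = 5507 / 7318.2206 = 0.7525
t = r·√(n−2)/√(1−r²) = 0.7525·√12 / √(1−0.566256) = 2.606736 / 0.658592 = 3.958

3.958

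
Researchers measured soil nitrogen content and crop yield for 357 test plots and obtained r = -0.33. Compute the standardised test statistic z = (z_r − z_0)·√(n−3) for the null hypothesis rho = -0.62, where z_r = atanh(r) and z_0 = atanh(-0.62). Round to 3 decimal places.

7.191

Fisher z: atanh(-0.33) = -0.342828, atanh(-0.62) = -0.725005
z = (z_r − z_0)·√(n−3) = (-0.342828 − (-0.725005))·√354 = 0.382177 · 18.814888 = 7.191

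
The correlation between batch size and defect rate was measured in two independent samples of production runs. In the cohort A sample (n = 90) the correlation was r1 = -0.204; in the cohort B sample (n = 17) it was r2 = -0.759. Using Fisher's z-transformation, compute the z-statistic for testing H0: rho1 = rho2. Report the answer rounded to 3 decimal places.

2.733

z1 = atanh(-0.204) = -0.206903,  z2 = atanh(-0.759) = -0.993852
SE = √(1/(n1−3) + 1/(n2−3)) = √(1/87 + 1/14) = √(0.0114943 + 0.0714286) = √0.0829229 = 0.287963
z = (z1 − z2)/SE = (-0.206903 − (-0.993852)) / 0.287963 = 0.786949 / 0.287963 = 2.733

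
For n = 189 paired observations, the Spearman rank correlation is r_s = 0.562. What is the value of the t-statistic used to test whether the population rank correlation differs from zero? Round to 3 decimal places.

9.291

t = r_s·√(n−2) / √(1−r_s²) with r_s = 0.562, n = 189
  = 0.562·√187 / √(1 − 0.315844)
  = 0.562·13.674794 / 0.827137
  = 7.685234 / 0.827137 = 9.291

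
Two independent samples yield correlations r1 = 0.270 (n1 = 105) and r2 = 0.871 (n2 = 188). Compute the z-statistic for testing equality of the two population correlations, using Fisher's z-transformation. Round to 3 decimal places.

z1 = atanh(0.270) = 0.276864,  z2 = atanh(0.871) = 1.337208
SE = √(1/(n1−3) + 1/(n2−3)) = √(1/102 + 1/185) = √(0.0098039 + 0.0054054) = √0.0152093 = 0.123326
z = (z1 − z2)/SE = (0.276864 − 1.337208) / 0.123326 = -1.060344 / 0.123326 = -8.598

-8.598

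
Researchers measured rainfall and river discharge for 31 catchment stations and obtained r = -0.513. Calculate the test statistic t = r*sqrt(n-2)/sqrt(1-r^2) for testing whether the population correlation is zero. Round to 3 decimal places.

t = r·√(n−2) / √(1−r²) with r = -0.513, n = 31
  = -0.513·√29 / √(1 − 0.263169)
  = -0.513·5.385165 / 0.858389
  = -2.762590 / 0.858389 = -3.218

-3.218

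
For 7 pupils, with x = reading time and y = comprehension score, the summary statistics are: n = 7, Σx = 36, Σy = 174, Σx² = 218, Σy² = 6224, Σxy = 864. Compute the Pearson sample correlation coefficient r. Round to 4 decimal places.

-0.1235

S_xy = nΣxy − ΣxΣy = 7·864 − 36·174 = 6048 − 6264 = -216
S_xx = nΣx² − (Σx)² = 7·218 − 36² = 1526 − 1296 = 230
S_yy = nΣy² − (Σy)² = 7·6224 − 174² = 43568 − 30276 = 13292
r = S_xy / √(S_xx·S_yy) = -216 / √(230·13292) = -216 / √3057160 = -216 / 1748.4736 = -0.1235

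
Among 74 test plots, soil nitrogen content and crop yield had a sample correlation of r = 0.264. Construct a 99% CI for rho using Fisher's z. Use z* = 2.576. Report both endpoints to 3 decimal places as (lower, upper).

Fisher z: z_r = atanh(r) = ½·ln((1+0.264)/(1−0.264)) = 0.270403
SE(z) = 1/√(n−3) = 1/√71 = 0.118678
99% ⇒ z* = 2.576; margin = 2.576·0.118678 = 0.305715
CI on z-scale: (-0.035312, 0.576118)
Back-transform: tanh(-0.035312) = -0.035297, tanh(0.576118) = 0.519838

(-0.035, 0.520)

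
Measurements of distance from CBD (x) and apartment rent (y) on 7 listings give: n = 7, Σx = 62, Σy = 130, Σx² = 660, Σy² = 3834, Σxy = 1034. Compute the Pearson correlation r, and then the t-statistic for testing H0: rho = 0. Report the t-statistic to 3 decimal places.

S_xy = nΣxy − ΣxΣy = 7·1034 − 62·130 = 7238 − 8060 = -822
S_xx = nΣx² − (Σx)² = 7·660 − 62² = 4620 − 3844 = 776
S_yy = nΣy² − (Σy)² = 7·3834 − 130² = 26838 − 16900 = 9938
r = S_xy / √(S_xx·S_yy) = -822 / √(776·9938) = -822 / √7711888 = -822 / 2777.0286 = -0.2960
t = r·√(n−2)/√(1−r²) = -0.2960·√5 / √(1−0.087616) = -0.661876 / 0.955188 = -0.693

-0.693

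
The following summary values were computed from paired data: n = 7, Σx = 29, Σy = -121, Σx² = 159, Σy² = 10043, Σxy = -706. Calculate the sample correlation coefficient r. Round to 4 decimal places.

S_xy = nΣxy − ΣxΣy = 7·(-706) − 29·(-121) = -4942 − (-3509) = -1433
S_xx = nΣx² − (Σx)² = 7·159 − 29² = 1113 − 841 = 272
S_yy = nΣy² − (Σy)² = 7·10043 − (-121)² = 70301 − 14641 = 55660
r = S_xy / √(S_xx·S_yy) = -1433 / √(272·55660) = -1433 / √15139520 = -1433 / 3890.9536 = -0.3683

-0.3683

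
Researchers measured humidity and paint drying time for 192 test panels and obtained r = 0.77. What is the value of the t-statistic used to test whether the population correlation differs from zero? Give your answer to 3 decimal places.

16.635

t = r·√(n−2) / √(1−r²) with r = 0.77, n = 192
  = 0.77·√190 / √(1 − 0.5929)
  = 0.77·13.784049 / 0.638044
  = 10.613718 / 0.638044 = 16.635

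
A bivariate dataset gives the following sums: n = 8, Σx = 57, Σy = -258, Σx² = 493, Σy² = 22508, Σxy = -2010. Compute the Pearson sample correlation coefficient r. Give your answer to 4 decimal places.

Numerator: nΣxy − (Σx)(Σy) = 8·(-2010) − (57)(-258) = -1374
Denominator: √[(nΣx²−(Σx)²)(nΣy²−(Σy)²)]
  nΣx²−(Σx)² = 8·493 − 3249 = 695;  nΣy²−(Σy)² = 8·22508 − 66564 = 113500
  √(695·113500) = √78882500 = 8881.5821
r = -1374 / 8881.5821 = -0.1547

-0.1547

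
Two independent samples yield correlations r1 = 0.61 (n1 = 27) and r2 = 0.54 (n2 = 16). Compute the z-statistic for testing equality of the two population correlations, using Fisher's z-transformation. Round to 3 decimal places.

0.304

Fisher z-transforms: z1 = atanh(0.61) = 0.708921, z2 = atanh(0.54) = 0.604156; difference d = 0.104765
Var(d) = 1/24 + 1/13 = 0.0416667 + 0.0769231 = 0.1185898
z = d/√Var(d) = 0.104765 / √0.1185898 = 0.104765 / 0.344369 = 0.304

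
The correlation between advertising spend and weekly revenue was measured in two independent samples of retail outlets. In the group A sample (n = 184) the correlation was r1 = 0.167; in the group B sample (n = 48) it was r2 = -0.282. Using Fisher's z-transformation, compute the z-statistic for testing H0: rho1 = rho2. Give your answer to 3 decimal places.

Fisher z-transforms: z1 = atanh(0.167) = 0.168579, z2 = atanh(-0.282) = -0.289854; difference d = 0.458433
Var(d) = 1/181 + 1/45 = 0.0055249 + 0.0222222 = 0.0277471
z = d/√Var(d) = 0.458433 / √0.0277471 = 0.458433 / 0.166575 = 2.752

2.752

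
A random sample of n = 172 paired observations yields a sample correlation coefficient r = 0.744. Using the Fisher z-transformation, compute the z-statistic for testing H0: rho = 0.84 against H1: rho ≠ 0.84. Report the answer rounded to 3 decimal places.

-3.403

Fisher z: atanh(0.744) = 0.959380, atanh(0.84) = 1.221174
z = (z_r − z_0)·√(n−3) = (0.959380 − 1.221174)·√169 = -0.261794 · 13.000000 = -3.403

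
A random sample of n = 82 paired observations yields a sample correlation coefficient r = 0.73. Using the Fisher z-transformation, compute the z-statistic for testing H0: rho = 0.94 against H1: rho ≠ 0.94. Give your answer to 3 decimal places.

-7.193

Fisher z: atanh(0.73) = 0.928727, atanh(0.94) = 1.738049
z = (z_r − z_0)·√(n−3) = (0.928727 − 1.738049)·√79 = -0.809322 · 8.888194 = -7.193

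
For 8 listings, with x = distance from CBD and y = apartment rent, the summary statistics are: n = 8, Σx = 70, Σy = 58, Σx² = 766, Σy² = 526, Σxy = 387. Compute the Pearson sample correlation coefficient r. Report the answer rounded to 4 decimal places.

S_xy = nΣxy − ΣxΣy = 8·387 − 70·58 = 3096 − 4060 = -964
S_xx = nΣx² − (Σx)² = 8·766 − 70² = 6128 − 4900 = 1228
S_yy = nΣy² − (Σy)² = 8·526 − 58² = 4208 − 3364 = 844
r = S_xy / √(S_xx·S_yy) = -964 / √(1228·844) = -964 / √1036432 = -964 / 1018.0530 = -0.9469

-0.9469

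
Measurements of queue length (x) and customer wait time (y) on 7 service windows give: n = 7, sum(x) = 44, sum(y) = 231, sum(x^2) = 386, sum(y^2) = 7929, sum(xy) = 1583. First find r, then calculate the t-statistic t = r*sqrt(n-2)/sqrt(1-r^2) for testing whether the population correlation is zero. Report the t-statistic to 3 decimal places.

2.293

Numerator: nΣxy − (Σx)(Σy) = 7·1583 − (44)(231) = 917
Denominator: √[(nΣx²−(Σx)²)(nΣy²−(Σy)²)]
  nΣx²−(Σx)² = 7·386 − 1936 = 766;  nΣy²−(Σy)² = 7·7929 − 53361 = 2142
  √(766·2142) = √1640772 = 1280.9262
r = 917 / 1280.9262 = 0.7159
t = r·√(n−2)/√(1−r²) = 0.7159·√5 / √(1−0.512513) = 1.600801 / 0.698203 = 2.293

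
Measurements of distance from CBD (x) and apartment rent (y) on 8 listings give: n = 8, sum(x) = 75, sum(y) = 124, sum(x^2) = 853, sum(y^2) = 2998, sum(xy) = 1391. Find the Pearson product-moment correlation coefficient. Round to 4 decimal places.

S_xy = nΣxy − ΣxΣy = 8·1391 − 75·124 = 11128 − 9300 = 1828
S_xx = nΣx² − (Σx)² = 8·853 − 75² = 6824 − 5625 = 1199
S_yy = nΣy² − (Σy)² = 8·2998 − 124² = 23984 − 15376 = 8608
r = S_xy / √(S_xx·S_yy) = 1828 / √(1199·8608) = 1828 / √10320992 = 1828 / 3212.6301 = 0.5690

0.5690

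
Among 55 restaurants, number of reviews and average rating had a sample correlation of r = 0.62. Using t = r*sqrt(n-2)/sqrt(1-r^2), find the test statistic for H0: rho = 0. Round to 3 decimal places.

t = r·√(n−2) / √(1−r²) with r = 0.62, n = 55
  = 0.62·√53 / √(1 − 0.3844)
  = 0.62·7.280110 / 0.784602
  = 4.513668 / 0.784602 = 5.753

5.753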